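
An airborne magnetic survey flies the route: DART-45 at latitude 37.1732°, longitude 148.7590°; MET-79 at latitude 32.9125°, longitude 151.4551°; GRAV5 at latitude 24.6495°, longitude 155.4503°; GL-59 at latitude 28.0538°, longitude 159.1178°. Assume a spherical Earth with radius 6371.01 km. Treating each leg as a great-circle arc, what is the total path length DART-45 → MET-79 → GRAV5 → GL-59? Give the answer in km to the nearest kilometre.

2057 km

DART-45→MET-79: c = 0.083740 rad, d = 533.51 km
MET-79→GRAV5: c = 0.156591 rad, d = 997.64 km
GRAV5→GL-59: c = 0.082573 rad, d = 526.08 km
Total = 533.51 + 997.64 + 526.08 = 2057.23 km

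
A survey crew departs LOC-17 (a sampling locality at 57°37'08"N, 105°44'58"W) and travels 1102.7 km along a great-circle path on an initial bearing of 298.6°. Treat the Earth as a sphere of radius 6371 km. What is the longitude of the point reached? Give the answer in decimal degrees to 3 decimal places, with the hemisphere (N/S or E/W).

124.022°W

LOC-17: φ = +57.61889°, λ = -105.74944°
δ = d/R = 1102.7/6371 = 0.173081 rad
φ₂ = arcsin(sin φ₁ cos δ + cos φ₁ sin δ cos θ)
   = arcsin(0.84450·0.98506 + 0.53555·0.17222·0.47869) = 61.16794°
λ₂ = λ₁ + atan2(sin θ sin δ cos φ₁, cos δ − sin φ₁ sin φ₂) = -124.02238°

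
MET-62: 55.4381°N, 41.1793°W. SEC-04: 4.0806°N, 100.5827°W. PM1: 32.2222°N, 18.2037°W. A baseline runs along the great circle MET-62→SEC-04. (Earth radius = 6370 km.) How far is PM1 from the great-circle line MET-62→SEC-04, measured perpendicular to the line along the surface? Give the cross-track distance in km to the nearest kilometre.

2925 km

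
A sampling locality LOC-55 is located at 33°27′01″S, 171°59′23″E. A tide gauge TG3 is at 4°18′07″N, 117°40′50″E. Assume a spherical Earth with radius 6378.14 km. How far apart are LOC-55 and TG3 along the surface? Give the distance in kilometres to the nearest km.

7084 km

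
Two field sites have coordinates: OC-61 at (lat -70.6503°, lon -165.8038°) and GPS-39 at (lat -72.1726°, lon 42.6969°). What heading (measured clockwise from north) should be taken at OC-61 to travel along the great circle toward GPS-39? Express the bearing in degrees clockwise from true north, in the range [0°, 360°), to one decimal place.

Δλ = -151.4993°
y = sin Δλ · cos φ₂ = -0.146086
x = cos φ₁ sin φ₂ − sin φ₁ cos φ₂ cos Δλ = -0.569274
θ = atan2(y, x) = -165.6075° → 194.3925° (mod 360°)

194.4°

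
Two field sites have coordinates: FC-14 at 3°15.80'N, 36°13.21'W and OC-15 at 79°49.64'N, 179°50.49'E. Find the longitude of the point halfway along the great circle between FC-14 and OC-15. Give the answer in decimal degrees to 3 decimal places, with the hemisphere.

FC-14: φ = +3.26333°, λ = -36.22017°
OC-15: φ = +79.82733°, λ = +179.84150°
Bx = cos φ₂ cos Δλ = -0.142773,  By = cos φ₂ sin Δλ = -0.103966
φₘ = atan2(sin φ₁ + sin φ₂, √((cos φ₁ + Bx)² + By²)) = 50.38239°
λₘ = λ₁ + atan2(By, cos φ₁ + Bx) = -43.14827°

43.148°W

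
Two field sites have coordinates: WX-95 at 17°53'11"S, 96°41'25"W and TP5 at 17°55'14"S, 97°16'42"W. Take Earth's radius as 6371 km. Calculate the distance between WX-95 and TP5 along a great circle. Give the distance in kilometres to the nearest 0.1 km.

WX-95: φ = -17.88639°, λ = -96.69028°
TP5: φ = -17.92056°, λ = -97.27833°
Δφ = -0.0342°,  Δλ = -0.5881°
a = sin²(Δφ/2) + cos φ₁ cos φ₂ sin²(Δλ/2) = 0.000024
c = 2·arcsin(√a) = 0.009785 rad = 0.5606°
d = R·c = 6371 × 0.009785 = 62.3 km

62.3 km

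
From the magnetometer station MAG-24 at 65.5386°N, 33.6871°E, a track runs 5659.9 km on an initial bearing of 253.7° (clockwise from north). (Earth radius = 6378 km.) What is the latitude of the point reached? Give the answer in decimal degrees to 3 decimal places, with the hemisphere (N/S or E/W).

28.988°N

δ = d/R = 5659.9/6378 = 0.887410 rad
φ₂ = arcsin(sin φ₁ cos δ + cos φ₁ sin δ cos θ)
   = arcsin(0.91024·0.63142 + 0.41408·0.77544·-0.28067) = 28.98798°
λ₂ = λ₁ + atan2(sin θ sin δ cos φ₁, cos δ − sin φ₁ sin φ₂) = -24.61884°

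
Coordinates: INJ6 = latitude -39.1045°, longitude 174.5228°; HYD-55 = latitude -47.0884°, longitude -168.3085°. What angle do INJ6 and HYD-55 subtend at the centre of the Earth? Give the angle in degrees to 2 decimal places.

14.81°

Δφ = -7.9839°,  Δλ = 17.1687°
a = sin²(Δφ/2) + cos φ₁ cos φ₂ sin²(Δλ/2) = 0.016618
c = 2·arcsin(√a) = 0.258543 rad = 14.8134°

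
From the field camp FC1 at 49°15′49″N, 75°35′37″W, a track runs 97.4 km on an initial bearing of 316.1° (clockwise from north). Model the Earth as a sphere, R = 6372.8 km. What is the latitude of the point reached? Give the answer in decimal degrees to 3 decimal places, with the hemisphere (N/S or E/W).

49.891°N

FC1: φ = +49.26361°, λ = -75.59361°
δ = d/R = 97.4/6372.8 = 0.015284 rad
φ₂ = arcsin(sin φ₁ cos δ + cos φ₁ sin δ cos θ)
   = arcsin(0.75772·0.99988 + 0.65258·0.01528·0.72055) = 49.89080°
λ₂ = λ₁ + atan2(sin θ sin δ cos φ₁, cos δ − sin φ₁ sin φ₂) = -76.53612°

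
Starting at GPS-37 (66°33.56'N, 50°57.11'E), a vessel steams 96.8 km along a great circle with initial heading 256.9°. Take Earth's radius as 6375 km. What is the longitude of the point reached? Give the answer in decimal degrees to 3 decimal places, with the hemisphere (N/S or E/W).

GPS-37: φ = +66.55933°, λ = +50.95183°
δ = d/R = 96.8/6375 = 0.015184 rad
φ₂ = arcsin(sin φ₁ cos δ + cos φ₁ sin δ cos θ)
   = arcsin(0.91747·0.99988 + 0.39780·0.01518·-0.22665) = 66.34782°
λ₂ = λ₁ + atan2(sin θ sin δ cos φ₁, cos δ − sin φ₁ sin φ₂) = 48.83929°

48.839°E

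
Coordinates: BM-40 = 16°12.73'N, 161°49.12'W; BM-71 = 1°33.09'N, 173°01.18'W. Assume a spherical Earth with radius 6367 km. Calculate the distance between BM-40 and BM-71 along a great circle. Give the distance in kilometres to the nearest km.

BM-40: φ = +16.21217°, λ = -161.81867°
BM-71: φ = +1.55150°, λ = -173.01967°
Δφ = -14.6607°,  Δλ = -11.2010°
a = sin²(Δφ/2) + cos φ₁ cos φ₂ sin²(Δλ/2) = 0.025421
c = 2·arcsin(√a) = 0.320247 rad = 18.3488°
d = R·c = 6367 × 0.320247 = 2039.0 km

2039 km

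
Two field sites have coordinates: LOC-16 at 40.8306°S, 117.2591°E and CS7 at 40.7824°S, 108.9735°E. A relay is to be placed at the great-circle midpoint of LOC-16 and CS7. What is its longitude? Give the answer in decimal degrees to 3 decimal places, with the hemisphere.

Bx = cos φ₂ cos Δλ = 0.749292,  By = cos φ₂ sin Δλ = -0.109118
φₘ = atan2(sin φ₁ + sin φ₂, √((cos φ₁ + Bx)² + By²)) = -40.88066°
λₘ = λ₁ + atan2(By, cos φ₁ + Bx) = 113.11479°

113.115°E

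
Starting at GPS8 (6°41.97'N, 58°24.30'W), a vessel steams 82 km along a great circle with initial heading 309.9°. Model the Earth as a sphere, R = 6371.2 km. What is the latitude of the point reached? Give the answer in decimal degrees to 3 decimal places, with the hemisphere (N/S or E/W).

7.172°N

GPS8: φ = +6.69950°, λ = -58.40500°
δ = d/R = 82/6371.2 = 0.012870 rad
φ₂ = arcsin(sin φ₁ cos δ + cos φ₁ sin δ cos θ)
   = arcsin(0.11666·0.99992 + 0.99317·0.01287·0.64145) = 7.17218°
λ₂ = λ₁ + atan2(sin θ sin δ cos φ₁, cos δ − sin φ₁ sin φ₂) = -58.97518°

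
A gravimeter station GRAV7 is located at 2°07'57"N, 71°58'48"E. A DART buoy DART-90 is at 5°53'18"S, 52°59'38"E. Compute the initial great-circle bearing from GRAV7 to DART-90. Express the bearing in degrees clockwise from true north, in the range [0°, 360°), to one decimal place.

GRAV7: φ = +2.13250°, λ = +71.98000°
DART-90: φ = -5.88833°, λ = +52.99389°
Δλ = -18.9861°
y = sin Δλ · cos φ₂ = -0.323622
x = cos φ₁ sin φ₂ − sin φ₁ cos φ₂ cos Δλ = -0.137519
θ = atan2(y, x) = -113.0225° → 246.9775° (mod 360°)

247.0°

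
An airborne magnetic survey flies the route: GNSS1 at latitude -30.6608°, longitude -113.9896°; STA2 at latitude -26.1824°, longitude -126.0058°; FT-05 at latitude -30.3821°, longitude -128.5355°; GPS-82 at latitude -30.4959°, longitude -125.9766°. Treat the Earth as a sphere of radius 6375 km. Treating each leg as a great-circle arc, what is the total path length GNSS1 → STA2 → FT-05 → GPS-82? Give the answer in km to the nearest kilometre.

2051 km

GNSS1→STA2: c = 0.200170 rad, d = 1276.09 km
STA2→FT-05: c = 0.082964 rad, d = 528.90 km
FT-05→GPS-82: c = 0.038556 rad, d = 245.79 km
Total = 1276.09 + 528.90 + 245.79 = 2050.78 km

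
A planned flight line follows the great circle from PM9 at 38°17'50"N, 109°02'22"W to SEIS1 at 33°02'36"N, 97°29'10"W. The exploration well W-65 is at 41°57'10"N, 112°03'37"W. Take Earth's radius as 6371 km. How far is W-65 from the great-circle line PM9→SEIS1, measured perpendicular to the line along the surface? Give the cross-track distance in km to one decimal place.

PM9: φ = +38.29722°, λ = -109.03944°
SEIS1: φ = +33.04333°, λ = -97.48611°
W-65: φ = +41.95278°, λ = -112.06028°
δ₁₃ = central angle PM9→W-65 = 0.075459 rad  (haversine)
θ₁₃ = bearing PM9→W-65 = 328.676°,  θ₁₂ = bearing PM9→SEIS1 = 115.768°
dₓₜ = R·arcsin(sin δ₁₃ · sin(θ₁₃ − θ₁₂)) = 6371·arcsin(0.07539·sin(212.908°)) = -261.011 km
|dₓₜ| = 261.011 km

261.0 km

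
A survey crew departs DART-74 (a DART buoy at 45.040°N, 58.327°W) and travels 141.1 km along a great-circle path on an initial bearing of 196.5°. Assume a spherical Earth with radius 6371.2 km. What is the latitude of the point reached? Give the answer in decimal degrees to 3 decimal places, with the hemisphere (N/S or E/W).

δ = d/R = 141.1/6371.2 = 0.022147 rad
φ₂ = arcsin(sin φ₁ cos δ + cos φ₁ sin δ cos θ)
   = arcsin(0.70760·0.99975 + 0.70661·0.02214·-0.95882) = 43.82225°
λ₂ = λ₁ + atan2(sin θ sin δ cos φ₁, cos δ − sin φ₁ sin φ₂) = -58.82647°

43.822°N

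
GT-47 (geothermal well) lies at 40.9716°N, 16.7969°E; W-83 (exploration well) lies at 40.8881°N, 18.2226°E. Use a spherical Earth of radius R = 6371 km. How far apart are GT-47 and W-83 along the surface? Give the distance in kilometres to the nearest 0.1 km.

Δφ = -0.0835°,  Δλ = 1.4257°
a = sin²(Δφ/2) + cos φ₁ cos φ₂ sin²(Δλ/2) = 0.000089
c = 2·arcsin(√a) = 0.018856 rad = 1.0804°
d = R·c = 6371 × 0.018856 = 120.1 km

120.1 km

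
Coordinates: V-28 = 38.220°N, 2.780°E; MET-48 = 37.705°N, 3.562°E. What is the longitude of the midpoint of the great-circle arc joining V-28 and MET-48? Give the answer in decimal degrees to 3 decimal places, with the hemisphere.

Bx = cos φ₂ cos Δλ = 0.791096,  By = cos φ₂ sin Δλ = 0.010798
φₘ = atan2(sin φ₁ + sin φ₂, √((cos φ₁ + Bx)² + By²)) = 37.96315°
λₘ = λ₁ + atan2(By, cos φ₁ + Bx) = 3.17237°

3.172°E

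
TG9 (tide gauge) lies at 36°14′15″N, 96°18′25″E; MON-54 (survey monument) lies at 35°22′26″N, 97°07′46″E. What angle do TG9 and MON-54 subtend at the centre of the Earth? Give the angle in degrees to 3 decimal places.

1.091°

TG9: φ = +36.23750°, λ = +96.30694°
MON-54: φ = +35.37389°, λ = +97.12944°
Δφ = -0.8636°,  Δλ = 0.8225°
a = sin²(Δφ/2) + cos φ₁ cos φ₂ sin²(Δλ/2) = 0.000091
c = 2·arcsin(√a) = 0.019045 rad = 1.0912°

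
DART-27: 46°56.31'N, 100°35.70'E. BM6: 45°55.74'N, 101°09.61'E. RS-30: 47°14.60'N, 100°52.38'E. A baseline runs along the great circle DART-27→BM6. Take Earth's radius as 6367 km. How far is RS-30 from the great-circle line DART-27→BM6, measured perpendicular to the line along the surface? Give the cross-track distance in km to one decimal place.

DART-27: φ = +46.93850°, λ = +100.59500°
BM6: φ = +45.92900°, λ = +101.16017°
RS-30: φ = +47.24333°, λ = +100.87300°
δ₁₃ = central angle DART-27→RS-30 = 0.006262 rad  (haversine)
θ₁₃ = bearing DART-27→RS-30 = 31.735°,  θ₁₂ = bearing DART-27→BM6 = 158.696°
dₓₜ = R·arcsin(sin δ₁₃ · sin(θ₁₃ − θ₁₂)) = 6367·arcsin(0.00626·sin(-126.961°)) = -31.860 km
|dₓₜ| = 31.860 km

31.9 km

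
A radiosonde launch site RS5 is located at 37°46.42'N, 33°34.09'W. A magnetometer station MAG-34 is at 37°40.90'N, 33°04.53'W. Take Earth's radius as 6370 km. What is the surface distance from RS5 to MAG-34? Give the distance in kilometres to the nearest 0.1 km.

44.5 km

RS5: φ = +37.77367°, λ = -33.56817°
MAG-34: φ = +37.68167°, λ = -33.07550°
Δφ = -0.0920°,  Δλ = 0.4927°
a = sin²(Δφ/2) + cos φ₁ cos φ₂ sin²(Δλ/2) = 0.000012
c = 2·arcsin(√a) = 0.006988 rad = 0.4004°
d = R·c = 6370 × 0.006988 = 44.5 km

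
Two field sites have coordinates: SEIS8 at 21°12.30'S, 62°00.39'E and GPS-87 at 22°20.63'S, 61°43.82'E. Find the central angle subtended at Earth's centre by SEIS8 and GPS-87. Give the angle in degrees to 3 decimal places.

1.167°

SEIS8: φ = -21.20500°, λ = +62.00650°
GPS-87: φ = -22.34383°, λ = +61.73033°
Δφ = -1.1388°,  Δλ = -0.2762°
a = sin²(Δφ/2) + cos φ₁ cos φ₂ sin²(Δλ/2) = 0.000104
c = 2·arcsin(√a) = 0.020374 rad = 1.1674°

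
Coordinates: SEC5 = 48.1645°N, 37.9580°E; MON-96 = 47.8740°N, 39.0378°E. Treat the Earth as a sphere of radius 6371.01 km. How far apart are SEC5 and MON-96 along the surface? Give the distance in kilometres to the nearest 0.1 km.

Δφ = -0.2905°,  Δλ = 1.0798°
a = sin²(Δφ/2) + cos φ₁ cos φ₂ sin²(Δλ/2) = 0.000046
c = 2·arcsin(√a) = 0.013587 rad = 0.7785°
d = R·c = 6371.01 × 0.013587 = 86.6 km

86.6 km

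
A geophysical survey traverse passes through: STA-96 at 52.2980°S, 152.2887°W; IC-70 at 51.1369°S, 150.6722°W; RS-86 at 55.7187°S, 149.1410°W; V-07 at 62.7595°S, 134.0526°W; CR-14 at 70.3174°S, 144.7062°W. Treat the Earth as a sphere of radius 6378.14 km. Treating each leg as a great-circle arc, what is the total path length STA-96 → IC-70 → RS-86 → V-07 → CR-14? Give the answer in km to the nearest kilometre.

2810 km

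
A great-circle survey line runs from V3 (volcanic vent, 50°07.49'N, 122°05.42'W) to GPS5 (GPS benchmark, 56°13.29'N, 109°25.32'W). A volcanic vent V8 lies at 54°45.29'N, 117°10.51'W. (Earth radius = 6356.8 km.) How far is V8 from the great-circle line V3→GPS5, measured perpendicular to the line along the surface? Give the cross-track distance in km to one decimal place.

V3: φ = +50.12483°, λ = -122.09033°
GPS5: φ = +56.22150°, λ = -109.42200°
V8: φ = +54.75483°, λ = -117.17517°
δ₁₃ = central angle V3→V8 = 0.096201 rad  (haversine)
θ₁₃ = bearing V3→V8 = 30.981°,  θ₁₂ = bearing V3→GPS5 = 46.282°
dₓₜ = R·arcsin(sin δ₁₃ · sin(θ₁₃ − θ₁₂)) = 6356.8·arcsin(0.09605·sin(-15.300°)) = -161.140 km
|dₓₜ| = 161.140 km

161.1 km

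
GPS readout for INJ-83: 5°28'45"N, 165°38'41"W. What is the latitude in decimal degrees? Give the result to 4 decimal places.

5.4792°N

5° + 28′/60 + 45″/3600 = 5 + 0.46667 + 0.01250 = 5.4792°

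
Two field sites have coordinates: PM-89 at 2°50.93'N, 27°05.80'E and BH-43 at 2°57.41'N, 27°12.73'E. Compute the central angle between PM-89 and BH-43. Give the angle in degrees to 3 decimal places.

0.158°

PM-89: φ = +2.84883°, λ = +27.09667°
BH-43: φ = +2.95683°, λ = +27.21217°
Δφ = 0.1080°,  Δλ = 0.1155°
a = sin²(Δφ/2) + cos φ₁ cos φ₂ sin²(Δλ/2) = 0.000002
c = 2·arcsin(√a) = 0.002758 rad = 0.1580°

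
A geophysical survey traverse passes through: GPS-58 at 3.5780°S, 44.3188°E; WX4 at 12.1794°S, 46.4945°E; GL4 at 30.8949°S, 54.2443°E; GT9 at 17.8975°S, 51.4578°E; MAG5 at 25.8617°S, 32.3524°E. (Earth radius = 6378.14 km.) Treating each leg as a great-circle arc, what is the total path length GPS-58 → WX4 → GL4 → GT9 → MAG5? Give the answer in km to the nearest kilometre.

6852 km

GPS-58→WX4: c = 0.154754 rad, d = 987.04 km
WX4→GL4: c = 0.349739 rad, d = 2230.68 km
GL4→GT9: c = 0.231101 rad, d = 1474.00 km
GT9→MAG5: c = 0.338698 rad, d = 2160.27 km
Total = 987.04 + 2230.68 + 1474.00 + 2160.27 = 6851.99 km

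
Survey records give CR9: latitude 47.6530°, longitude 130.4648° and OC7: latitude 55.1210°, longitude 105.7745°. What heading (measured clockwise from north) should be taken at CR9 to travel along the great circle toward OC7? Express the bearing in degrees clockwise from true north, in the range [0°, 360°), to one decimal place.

Δλ = -24.6903°
y = sin Δλ · cos φ₂ = -0.238867
x = cos φ₁ sin φ₂ − sin φ₁ cos φ₂ cos Δλ = 0.168611
θ = atan2(y, x) = -54.7827° → 305.2173° (mod 360°)

305.2°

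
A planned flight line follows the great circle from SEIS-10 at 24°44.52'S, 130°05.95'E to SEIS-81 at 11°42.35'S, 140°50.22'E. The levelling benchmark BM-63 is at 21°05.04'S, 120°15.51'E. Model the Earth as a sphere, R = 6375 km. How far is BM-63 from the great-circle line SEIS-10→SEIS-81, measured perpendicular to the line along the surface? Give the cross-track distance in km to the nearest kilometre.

1022 km

SEIS-10: φ = -24.74200°, λ = +130.09917°
SEIS-81: φ = -11.70583°, λ = +140.83700°
BM-63: φ = -21.08400°, λ = +120.25850°
δ₁₃ = central angle SEIS-10→BM-63 = 0.170532 rad  (haversine)
θ₁₃ = bearing SEIS-10→BM-63 = 290.004°,  θ₁₂ = bearing SEIS-10→SEIS-81 = 39.875°
dₓₜ = R·arcsin(sin δ₁₃ · sin(θ₁₃ − θ₁₂)) = 6375·arcsin(0.16971·sin(250.129°)) = -1021.835 km
|dₓₜ| = 1021.835 km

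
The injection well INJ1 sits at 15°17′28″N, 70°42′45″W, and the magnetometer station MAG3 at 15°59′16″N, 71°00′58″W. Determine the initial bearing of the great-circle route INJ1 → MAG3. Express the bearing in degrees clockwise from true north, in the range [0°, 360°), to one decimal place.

337.3°

INJ1: φ = +15.29111°, λ = -70.71250°
MAG3: φ = +15.98778°, λ = -71.01611°
Δλ = -0.3036°
y = sin Δλ · cos φ₂ = -0.005094
x = cos φ₁ sin φ₂ − sin φ₁ cos φ₂ cos Δλ = 0.012162
θ = atan2(y, x) = -22.7256° → 337.2744° (mod 360°)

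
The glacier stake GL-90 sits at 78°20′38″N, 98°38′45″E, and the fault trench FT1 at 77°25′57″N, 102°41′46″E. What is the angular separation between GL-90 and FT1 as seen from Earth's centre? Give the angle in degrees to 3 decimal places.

GL-90: φ = +78.34389°, λ = +98.64583°
FT1: φ = +77.43250°, λ = +102.69611°
Δφ = -0.9114°,  Δλ = 4.0503°
a = sin²(Δφ/2) + cos φ₁ cos φ₂ sin²(Δλ/2) = 0.000118
c = 2·arcsin(√a) = 0.021740 rad = 1.2456°

1.246°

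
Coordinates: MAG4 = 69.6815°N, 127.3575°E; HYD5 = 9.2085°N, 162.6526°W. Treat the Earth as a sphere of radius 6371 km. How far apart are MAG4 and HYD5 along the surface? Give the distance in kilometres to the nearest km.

8283 km

Δφ = -60.4730°,  Δλ = 69.9899°
a = sin²(Δφ/2) + cos φ₁ cos φ₂ sin²(Δλ/2) = 0.366321
c = 2·arcsin(√a) = 1.300145 rad = 74.4928°
d = R·c = 6371 × 1.300145 = 8283.2 km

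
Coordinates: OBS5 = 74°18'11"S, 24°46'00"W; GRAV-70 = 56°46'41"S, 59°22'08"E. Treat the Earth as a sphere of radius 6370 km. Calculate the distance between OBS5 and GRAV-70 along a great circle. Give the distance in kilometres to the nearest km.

OBS5: φ = -74.30306°, λ = -24.76667°
GRAV-70: φ = -56.77806°, λ = +59.36889°
Δφ = 17.5250°,  Δλ = 84.1356°
a = sin²(Δφ/2) + cos φ₁ cos φ₂ sin²(Δλ/2) = 0.089749
c = 2·arcsin(√a) = 0.608508 rad = 34.8650°
d = R·c = 6370 × 0.608508 = 3876.2 km

3876 km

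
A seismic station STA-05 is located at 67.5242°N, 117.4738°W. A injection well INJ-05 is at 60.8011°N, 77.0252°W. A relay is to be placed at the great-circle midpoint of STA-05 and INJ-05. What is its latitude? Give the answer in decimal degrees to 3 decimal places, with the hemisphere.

65.543°N

Bx = cos φ₂ cos Δλ = 0.371243,  By = cos φ₂ sin Δλ = 0.316496
φₘ = atan2(sin φ₁ + sin φ₂, √((cos φ₁ + Bx)² + By²)) = 65.54288°
λₘ = λ₁ + atan2(By, cos φ₁ + Bx) = -94.69071°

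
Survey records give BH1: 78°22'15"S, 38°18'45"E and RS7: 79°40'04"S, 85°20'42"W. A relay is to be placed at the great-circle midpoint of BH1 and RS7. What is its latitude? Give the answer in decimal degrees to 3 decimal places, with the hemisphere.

BH1: φ = -78.37083°, λ = +38.31250°
RS7: φ = -79.66778°, λ = -85.34500°
Bx = cos φ₂ cos Δλ = -0.099404,  By = cos φ₂ sin Δλ = -0.149289
φₘ = atan2(sin φ₁ + sin φ₂, √((cos φ₁ + Bx)² + By²)) = -84.73533°
λₘ = λ₁ + atan2(By, cos φ₁ + Bx) = -17.29996°

84.735°S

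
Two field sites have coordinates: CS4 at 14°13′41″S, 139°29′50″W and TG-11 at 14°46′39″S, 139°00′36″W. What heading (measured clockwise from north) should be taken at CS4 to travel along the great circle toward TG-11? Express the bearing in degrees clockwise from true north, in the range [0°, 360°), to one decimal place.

CS4: φ = -14.22806°, λ = -139.49722°
TG-11: φ = -14.77750°, λ = -139.01000°
Δλ = 0.4872°
y = sin Δλ · cos φ₂ = 0.008222
x = cos φ₁ sin φ₂ − sin φ₁ cos φ₂ cos Δλ = -0.009598
θ = atan2(y, x) = 139.4147° → 139.4147° (mod 360°)

139.4°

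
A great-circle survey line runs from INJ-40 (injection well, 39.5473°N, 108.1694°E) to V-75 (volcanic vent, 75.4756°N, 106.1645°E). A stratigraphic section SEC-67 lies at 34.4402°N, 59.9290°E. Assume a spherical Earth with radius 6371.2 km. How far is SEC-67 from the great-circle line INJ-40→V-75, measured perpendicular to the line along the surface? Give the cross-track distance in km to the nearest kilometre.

δ₁₃ = central angle INJ-40→SEC-67 = 0.670307 rad  (haversine)
θ₁₃ = bearing INJ-40→SEC-67 = 277.991°,  θ₁₂ = bearing INJ-40→V-75 = 359.143°
dₓₜ = R·arcsin(sin δ₁₃ · sin(θ₁₃ − θ₁₂)) = 6371.2·arcsin(0.62123·sin(-81.152°)) = -4210.780 km
|dₓₜ| = 4210.780 km

4211 km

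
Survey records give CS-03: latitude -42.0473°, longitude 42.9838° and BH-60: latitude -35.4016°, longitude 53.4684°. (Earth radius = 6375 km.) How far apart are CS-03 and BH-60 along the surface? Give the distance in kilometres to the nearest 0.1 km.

1171.1 km

Δφ = 6.6457°,  Δλ = 10.4846°
a = sin²(Δφ/2) + cos φ₁ cos φ₂ sin²(Δλ/2) = 0.008413
c = 2·arcsin(√a) = 0.183699 rad = 10.5252°
d = R·c = 6375 × 0.183699 = 1171.1 km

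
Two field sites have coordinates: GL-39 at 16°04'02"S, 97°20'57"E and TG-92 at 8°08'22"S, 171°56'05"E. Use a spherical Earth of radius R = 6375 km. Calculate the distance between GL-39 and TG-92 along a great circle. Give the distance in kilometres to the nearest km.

8125 km

GL-39: φ = -16.06722°, λ = +97.34917°
TG-92: φ = -8.13944°, λ = +171.93472°
Δφ = 7.9278°,  Δλ = 74.5856°
a = sin²(Δφ/2) + cos φ₁ cos φ₂ sin²(Δλ/2) = 0.353986
c = 2·arcsin(√a) = 1.274449 rad = 73.0206°
d = R·c = 6375 × 1.274449 = 8124.6 km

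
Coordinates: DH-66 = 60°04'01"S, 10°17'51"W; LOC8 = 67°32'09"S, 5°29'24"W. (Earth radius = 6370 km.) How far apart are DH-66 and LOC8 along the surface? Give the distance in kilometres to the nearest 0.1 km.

862.6 km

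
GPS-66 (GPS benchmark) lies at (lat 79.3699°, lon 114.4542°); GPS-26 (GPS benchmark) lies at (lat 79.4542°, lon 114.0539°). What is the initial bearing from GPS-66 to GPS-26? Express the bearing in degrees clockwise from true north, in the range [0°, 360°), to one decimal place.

Δλ = -0.4003°
y = sin Δλ · cos φ₂ = -0.001279
x = cos φ₁ sin φ₂ − sin φ₁ cos φ₂ cos Δλ = 0.001476
θ = atan2(y, x) = -40.9085° → 319.0915° (mod 360°)

319.1°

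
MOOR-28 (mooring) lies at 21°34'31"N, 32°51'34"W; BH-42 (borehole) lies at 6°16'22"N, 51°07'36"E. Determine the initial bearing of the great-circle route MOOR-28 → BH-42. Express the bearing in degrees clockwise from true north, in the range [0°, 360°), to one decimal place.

86.3°

MOOR-28: φ = +21.57528°, λ = -32.85944°
BH-42: φ = +6.27278°, λ = +51.12667°
Δλ = 83.9861°
y = sin Δλ · cos φ₂ = 0.988542
x = cos φ₁ sin φ₂ − sin φ₁ cos φ₂ cos Δλ = 0.063311
θ = atan2(y, x) = 86.3355° → 86.3355° (mod 360°)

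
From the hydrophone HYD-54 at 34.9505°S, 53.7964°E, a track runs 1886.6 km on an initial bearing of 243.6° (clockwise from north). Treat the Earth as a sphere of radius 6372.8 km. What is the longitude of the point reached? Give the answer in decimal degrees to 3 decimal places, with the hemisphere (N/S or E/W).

δ = d/R = 1886.6/6372.8 = 0.296039 rad
φ₂ = arcsin(sin φ₁ cos δ + cos φ₁ sin δ cos θ)
   = arcsin(-0.57287·0.95650 + 0.81965·0.29173·-0.44464) = -40.86426°
λ₂ = λ₁ + atan2(sin θ sin δ cos φ₁, cos δ − sin φ₁ sin φ₂) = 33.58236°

33.582°E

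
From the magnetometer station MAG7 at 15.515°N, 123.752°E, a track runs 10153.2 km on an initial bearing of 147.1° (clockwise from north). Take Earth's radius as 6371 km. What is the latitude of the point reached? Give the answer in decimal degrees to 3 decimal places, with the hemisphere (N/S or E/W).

54.580°S

δ = d/R = 10153.2/6371 = 1.593659 rad
φ₂ = arcsin(sin φ₁ cos δ + cos φ₁ sin δ cos θ)
   = arcsin(0.26749·-0.02286 + 0.96356·0.99974·-0.83962) = -54.58025°
λ₂ = λ₁ + atan2(sin θ sin δ cos φ₁, cos δ − sin φ₁ sin φ₂) = -166.69918°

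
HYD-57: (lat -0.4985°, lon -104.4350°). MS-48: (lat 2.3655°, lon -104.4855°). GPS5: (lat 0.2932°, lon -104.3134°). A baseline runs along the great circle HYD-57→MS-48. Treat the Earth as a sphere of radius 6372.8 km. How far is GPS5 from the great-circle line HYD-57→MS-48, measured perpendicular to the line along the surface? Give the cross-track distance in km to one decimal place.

δ₁₃ = central angle HYD-57→GPS5 = 0.013980 rad  (haversine)
θ₁₃ = bearing HYD-57→GPS5 = 8.732°,  θ₁₂ = bearing HYD-57→MS-48 = 358.990°
dₓₜ = R·arcsin(sin δ₁₃ · sin(θ₁₃ − θ₁₂)) = 6372.8·arcsin(0.01398·sin(-350.258°)) = 15.075 km
|dₓₜ| = 15.075 km

15.1 km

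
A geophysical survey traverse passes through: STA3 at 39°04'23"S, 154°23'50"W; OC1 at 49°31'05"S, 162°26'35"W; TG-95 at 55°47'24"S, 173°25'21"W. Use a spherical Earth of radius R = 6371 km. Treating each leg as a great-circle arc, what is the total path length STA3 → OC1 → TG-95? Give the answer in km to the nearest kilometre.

STA3: φ = -39.07306°, λ = -154.39722°
OC1: φ = -49.51806°, λ = -162.44306°
TG-95: φ = -55.79000°, λ = -173.42250°
STA3→OC1: c = 0.207892 rad, d = 1324.48 km
OC1→TG-95: c = 0.159333 rad, d = 1015.11 km
Total = 1324.48 + 1015.11 = 2339.59 km

2340 km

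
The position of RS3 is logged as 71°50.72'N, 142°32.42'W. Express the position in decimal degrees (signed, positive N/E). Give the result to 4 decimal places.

+71.8453°, -142.5403°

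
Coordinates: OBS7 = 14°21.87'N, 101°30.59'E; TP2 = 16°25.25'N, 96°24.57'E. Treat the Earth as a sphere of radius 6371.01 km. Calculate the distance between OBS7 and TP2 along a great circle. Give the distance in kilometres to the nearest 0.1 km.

OBS7: φ = +14.36450°, λ = +101.50983°
TP2: φ = +16.42083°, λ = +96.40950°
Δφ = 2.0563°,  Δλ = -5.1003°
a = sin²(Δφ/2) + cos φ₁ cos φ₂ sin²(Δλ/2) = 0.002162
c = 2·arcsin(√a) = 0.093019 rad = 5.3296°
d = R·c = 6371.01 × 0.093019 = 592.6 km

592.6 km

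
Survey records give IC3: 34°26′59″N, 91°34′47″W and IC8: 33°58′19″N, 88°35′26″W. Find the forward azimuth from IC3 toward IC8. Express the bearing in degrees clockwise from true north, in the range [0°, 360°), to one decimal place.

100.1°

IC3: φ = +34.44972°, λ = -91.57972°
IC8: φ = +33.97194°, λ = -88.59056°
Δλ = 2.9892°
y = sin Δλ · cos φ₂ = 0.043246
x = cos φ₁ sin φ₂ − sin φ₁ cos φ₂ cos Δλ = -0.007700
θ = atan2(y, x) = 100.0963° → 100.0963° (mod 360°)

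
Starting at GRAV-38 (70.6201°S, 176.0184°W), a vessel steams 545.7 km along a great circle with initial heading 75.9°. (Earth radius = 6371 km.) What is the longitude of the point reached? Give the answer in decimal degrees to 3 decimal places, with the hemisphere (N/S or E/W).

δ = d/R = 545.7/6371 = 0.085654 rad
φ₂ = arcsin(sin φ₁ cos δ + cos φ₁ sin δ cos θ)
   = arcsin(-0.94334·0.99633 + 0.33183·0.08555·0.24362) = -68.90184°
λ₂ = λ₁ + atan2(sin θ sin δ cos φ₁, cos δ − sin φ₁ sin φ₂) = -162.69201°

162.692°W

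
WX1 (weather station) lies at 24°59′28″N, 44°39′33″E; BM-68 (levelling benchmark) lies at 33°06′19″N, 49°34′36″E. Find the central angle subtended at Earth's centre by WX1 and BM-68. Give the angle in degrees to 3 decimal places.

9.179°

WX1: φ = +24.99111°, λ = +44.65917°
BM-68: φ = +33.10528°, λ = +49.57667°
Δφ = 8.1142°,  Δλ = 4.9175°
a = sin²(Δφ/2) + cos φ₁ cos φ₂ sin²(Δλ/2) = 0.006403
c = 2·arcsin(√a) = 0.160208 rad = 9.1792°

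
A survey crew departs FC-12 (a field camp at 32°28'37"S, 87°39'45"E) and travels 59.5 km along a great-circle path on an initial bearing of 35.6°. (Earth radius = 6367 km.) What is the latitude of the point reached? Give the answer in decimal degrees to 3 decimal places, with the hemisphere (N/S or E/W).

FC-12: φ = -32.47694°, λ = +87.66250°
δ = d/R = 59.5/6367 = 0.009345 rad
φ₂ = arcsin(sin φ₁ cos δ + cos φ₁ sin δ cos θ)
   = arcsin(-0.53696·0.99996 + 0.84361·0.00934·0.81310) = -32.04105°
λ₂ = λ₁ + atan2(sin θ sin δ cos φ₁, cos δ − sin φ₁ sin φ₂) = 88.03020°

32.041°S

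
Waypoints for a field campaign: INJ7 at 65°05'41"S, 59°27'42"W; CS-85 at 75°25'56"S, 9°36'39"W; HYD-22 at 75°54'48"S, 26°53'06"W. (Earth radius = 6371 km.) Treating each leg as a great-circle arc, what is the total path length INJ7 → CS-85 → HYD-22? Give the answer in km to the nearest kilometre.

2577 km

INJ7: φ = -65.09472°, λ = -59.46167°
CS-85: φ = -75.43222°, λ = -9.61083°
HYD-22: φ = -75.91333°, λ = -26.88500°
INJ7→CS-85: c = 0.329692 rad, d = 2100.47 km
CS-85→HYD-22: c = 0.074804 rad, d = 476.58 km
Total = 2100.47 + 476.58 = 2577.04 km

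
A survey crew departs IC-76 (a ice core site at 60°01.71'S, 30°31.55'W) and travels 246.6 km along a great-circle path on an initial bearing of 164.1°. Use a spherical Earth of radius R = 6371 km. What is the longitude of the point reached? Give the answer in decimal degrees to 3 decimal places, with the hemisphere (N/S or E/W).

29.225°W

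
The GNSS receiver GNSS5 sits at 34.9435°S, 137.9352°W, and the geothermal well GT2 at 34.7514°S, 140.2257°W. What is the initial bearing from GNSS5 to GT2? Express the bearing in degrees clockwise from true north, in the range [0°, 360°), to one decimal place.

275.2°

Δλ = -2.2905°
y = sin Δλ · cos φ₂ = -0.032837
x = cos φ₁ sin φ₂ − sin φ₁ cos φ₂ cos Δλ = 0.002977
θ = atan2(y, x) = -84.8202° → 275.1798° (mod 360°)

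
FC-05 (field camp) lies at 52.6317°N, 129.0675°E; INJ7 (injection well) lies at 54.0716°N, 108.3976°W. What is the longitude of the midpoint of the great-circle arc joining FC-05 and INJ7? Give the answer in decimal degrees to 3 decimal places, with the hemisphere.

171.430°W

Bx = cos φ₂ cos Δλ = -0.315575,  By = cos φ₂ sin Δλ = 0.494688
φₘ = atan2(sin φ₁ + sin φ₂, √((cos φ₁ + Bx)² + By²)) = 70.31203°
λₘ = λ₁ + atan2(By, cos φ₁ + Bx) = -171.42976°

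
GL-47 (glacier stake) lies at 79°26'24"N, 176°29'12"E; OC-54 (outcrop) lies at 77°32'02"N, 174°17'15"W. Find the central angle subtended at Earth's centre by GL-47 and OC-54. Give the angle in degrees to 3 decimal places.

2.645°

GL-47: φ = +79.44000°, λ = +176.48667°
OC-54: φ = +77.53389°, λ = -174.28750°
Δφ = -1.9061°,  Δλ = 9.2258°
a = sin²(Δφ/2) + cos φ₁ cos φ₂ sin²(Δλ/2) = 0.000533
c = 2·arcsin(√a) = 0.046158 rad = 2.6446°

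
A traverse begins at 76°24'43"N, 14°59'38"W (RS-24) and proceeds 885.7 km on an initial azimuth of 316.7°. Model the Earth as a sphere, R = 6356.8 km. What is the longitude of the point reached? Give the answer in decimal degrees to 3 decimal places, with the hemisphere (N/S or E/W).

RS-24: φ = +76.41194°, λ = -14.99389°
δ = d/R = 885.7/6356.8 = 0.139331 rad
φ₂ = arcsin(sin φ₁ cos δ + cos φ₁ sin δ cos θ)
   = arcsin(0.97201·0.99031 + 0.23494·0.13888·0.72777) = 80.51770°
λ₂ = λ₁ + atan2(sin θ sin δ cos φ₁, cos δ − sin φ₁ sin φ₂) = -50.31478°

50.315°W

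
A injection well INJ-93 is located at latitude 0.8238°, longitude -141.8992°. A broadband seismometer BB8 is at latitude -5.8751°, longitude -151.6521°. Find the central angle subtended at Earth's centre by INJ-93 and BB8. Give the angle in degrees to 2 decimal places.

11.82°

Δφ = -6.6989°,  Δλ = -9.7529°
a = sin²(Δφ/2) + cos φ₁ cos φ₂ sin²(Δλ/2) = 0.010601
c = 2·arcsin(√a) = 0.206289 rad = 11.8195°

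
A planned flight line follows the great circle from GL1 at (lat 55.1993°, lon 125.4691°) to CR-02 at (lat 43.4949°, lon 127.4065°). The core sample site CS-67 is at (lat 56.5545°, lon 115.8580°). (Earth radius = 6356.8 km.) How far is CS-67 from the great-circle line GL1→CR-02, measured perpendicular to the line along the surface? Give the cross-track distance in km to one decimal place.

δ₁₃ = central angle GL1→CS-67 = 0.096938 rad  (haversine)
θ₁₃ = bearing GL1→CS-67 = 288.059°,  θ₁₂ = bearing GL1→CR-02 = 173.095°
dₓₜ = R·arcsin(sin δ₁₃ · sin(θ₁₃ − θ₁₂)) = 6356.8·arcsin(0.09679·sin(114.963°)) = 558.492 km
|dₓₜ| = 558.492 km

558.5 km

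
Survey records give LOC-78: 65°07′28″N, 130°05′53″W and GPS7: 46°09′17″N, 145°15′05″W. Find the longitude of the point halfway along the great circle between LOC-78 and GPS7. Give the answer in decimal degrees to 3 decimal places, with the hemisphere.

139.536°W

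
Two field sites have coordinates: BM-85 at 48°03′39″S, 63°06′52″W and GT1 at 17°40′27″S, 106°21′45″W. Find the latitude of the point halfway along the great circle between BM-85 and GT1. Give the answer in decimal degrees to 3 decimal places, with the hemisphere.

BM-85: φ = -48.06083°, λ = -63.11444°
GT1: φ = -17.67417°, λ = -106.36250°
Bx = cos φ₂ cos Δλ = 0.694013,  By = cos φ₂ sin Δλ = -0.652818
φₘ = atan2(sin φ₁ + sin φ₂, √((cos φ₁ + Bx)² + By²)) = -34.73608°
λₘ = λ₁ + atan2(By, cos φ₁ + Bx) = -88.71742°

34.736°S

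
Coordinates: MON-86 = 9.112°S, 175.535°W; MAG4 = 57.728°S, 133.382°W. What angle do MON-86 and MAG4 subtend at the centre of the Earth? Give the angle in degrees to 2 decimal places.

58.35°

Δφ = -48.6160°,  Δλ = 42.1530°
a = sin²(Δφ/2) + cos φ₁ cos φ₂ sin²(Δλ/2) = 0.237628
c = 2·arcsin(√a) = 1.018381 rad = 58.3489°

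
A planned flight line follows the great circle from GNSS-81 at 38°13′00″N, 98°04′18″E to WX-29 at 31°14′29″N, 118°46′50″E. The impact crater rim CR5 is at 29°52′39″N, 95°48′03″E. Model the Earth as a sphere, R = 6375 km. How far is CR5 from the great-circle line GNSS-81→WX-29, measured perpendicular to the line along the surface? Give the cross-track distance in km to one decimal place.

950.0 km

GNSS-81: φ = +38.21667°, λ = +98.07167°
WX-29: φ = +31.24139°, λ = +118.78056°
CR5: φ = +29.87750°, λ = +95.80083°
δ₁₃ = central angle GNSS-81→CR5 = 0.149189 rad  (haversine)
θ₁₃ = bearing GNSS-81→CR5 = 193.365°,  θ₁₂ = bearing GNSS-81→WX-29 = 106.100°
dₓₜ = R·arcsin(sin δ₁₃ · sin(θ₁₃ − θ₁₂)) = 6375·arcsin(0.14864·sin(87.265°)) = 949.991 km
|dₓₜ| = 949.991 km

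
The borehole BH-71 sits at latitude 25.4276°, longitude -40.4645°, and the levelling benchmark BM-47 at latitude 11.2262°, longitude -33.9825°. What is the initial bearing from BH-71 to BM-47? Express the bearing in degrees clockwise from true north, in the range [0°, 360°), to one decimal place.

Δλ = 6.4820°
y = sin Δλ · cos φ₂ = 0.110731
x = cos φ₁ sin φ₂ − sin φ₁ cos φ₂ cos Δλ = -0.242639
θ = atan2(y, x) = 155.4699° → 155.4699° (mod 360°)

155.5°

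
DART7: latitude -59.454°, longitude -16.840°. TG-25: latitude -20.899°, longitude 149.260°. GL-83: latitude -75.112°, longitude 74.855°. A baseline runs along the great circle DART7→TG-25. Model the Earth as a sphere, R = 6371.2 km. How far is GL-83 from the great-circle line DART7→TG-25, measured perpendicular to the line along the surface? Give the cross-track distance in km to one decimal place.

δ₁₃ = central angle DART7→GL-83 = 0.594466 rad  (haversine)
θ₁₃ = bearing DART7→GL-83 = 152.706°,  θ₁₂ = bearing DART7→TG-25 = 166.872°
dₓₜ = R·arcsin(sin δ₁₃ · sin(θ₁₃ − θ₁₂)) = 6371.2·arcsin(0.56007·sin(-14.166°)) = -876.026 km
|dₓₜ| = 876.026 km

876.0 km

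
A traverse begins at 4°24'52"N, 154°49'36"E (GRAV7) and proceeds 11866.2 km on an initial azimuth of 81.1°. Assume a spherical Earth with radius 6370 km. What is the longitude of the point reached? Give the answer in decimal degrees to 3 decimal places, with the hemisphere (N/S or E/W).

GRAV7: φ = +4.41444°, λ = +154.82667°
δ = d/R = 11866.2/6370 = 1.862826 rad
φ₂ = arcsin(sin φ₁ cos δ + cos φ₁ sin δ cos θ)
   = arcsin(0.07697·-0.28790 + 0.99703·0.95766·0.15471) = 7.21316°
λ₂ = λ₁ + atan2(sin θ sin δ cos φ₁, cos δ − sin φ₁ sin φ₂) = -97.66605°

97.666°W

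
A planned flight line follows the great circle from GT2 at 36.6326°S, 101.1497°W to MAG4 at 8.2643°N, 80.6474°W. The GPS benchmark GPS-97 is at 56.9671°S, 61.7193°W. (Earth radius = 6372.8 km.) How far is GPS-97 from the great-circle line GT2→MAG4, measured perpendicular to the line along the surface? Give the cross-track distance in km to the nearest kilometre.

3347 km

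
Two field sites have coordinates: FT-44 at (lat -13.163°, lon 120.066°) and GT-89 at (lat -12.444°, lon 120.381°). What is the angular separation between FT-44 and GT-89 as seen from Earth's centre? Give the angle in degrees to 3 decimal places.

0.782°

Δφ = 0.7190°,  Δλ = 0.3150°
a = sin²(Δφ/2) + cos φ₁ cos φ₂ sin²(Δλ/2) = 0.000047
c = 2·arcsin(√a) = 0.013646 rad = 0.7819°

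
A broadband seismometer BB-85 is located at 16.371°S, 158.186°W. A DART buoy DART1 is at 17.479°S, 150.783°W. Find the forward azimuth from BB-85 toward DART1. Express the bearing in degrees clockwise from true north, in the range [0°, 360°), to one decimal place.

Δλ = 7.4030°
y = sin Δλ · cos φ₂ = 0.122898
x = cos φ₁ sin φ₂ − sin φ₁ cos φ₂ cos Δλ = -0.021578
θ = atan2(y, x) = 99.9583° → 99.9583° (mod 360°)

100.0°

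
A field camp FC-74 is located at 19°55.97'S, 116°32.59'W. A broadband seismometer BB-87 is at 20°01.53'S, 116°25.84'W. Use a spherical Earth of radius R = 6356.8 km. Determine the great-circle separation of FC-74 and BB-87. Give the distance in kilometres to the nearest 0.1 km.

15.6 km

FC-74: φ = -19.93283°, λ = -116.54317°
BB-87: φ = -20.02550°, λ = -116.43067°
Δφ = -0.0927°,  Δλ = 0.1125°
a = sin²(Δφ/2) + cos φ₁ cos φ₂ sin²(Δλ/2) = 0.000002
c = 2·arcsin(√a) = 0.002454 rad = 0.1406°
d = R·c = 6356.8 × 0.002454 = 15.6 km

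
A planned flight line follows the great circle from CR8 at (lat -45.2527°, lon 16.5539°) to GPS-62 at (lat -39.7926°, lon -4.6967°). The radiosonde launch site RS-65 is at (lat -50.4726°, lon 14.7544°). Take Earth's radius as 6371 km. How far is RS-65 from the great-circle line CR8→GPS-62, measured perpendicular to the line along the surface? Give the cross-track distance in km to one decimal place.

δ₁₃ = central angle CR8→RS-65 = 0.093502 rad  (haversine)
θ₁₃ = bearing CR8→RS-65 = 192.360°,  θ₁₂ = bearing CR8→GPS-62 = 281.774°
dₓₜ = R·arcsin(sin δ₁₃ · sin(θ₁₃ − θ₁₂)) = 6371·arcsin(0.09337·sin(-89.413°)) = -595.668 km
|dₓₜ| = 595.668 km

595.7 km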